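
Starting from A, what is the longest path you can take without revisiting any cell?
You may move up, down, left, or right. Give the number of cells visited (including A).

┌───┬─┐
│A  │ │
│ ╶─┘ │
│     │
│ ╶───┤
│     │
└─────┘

Finding longest simple path using DFS:
Start: (0, 0)
Longest path visits 5 cells
Path: A → down → down → right → right

Solution:

┌───┬─┐
│A  │ │
│ ╶─┘ │
│↓    │
│ ╶───┤
│↳ → B│
└─────┘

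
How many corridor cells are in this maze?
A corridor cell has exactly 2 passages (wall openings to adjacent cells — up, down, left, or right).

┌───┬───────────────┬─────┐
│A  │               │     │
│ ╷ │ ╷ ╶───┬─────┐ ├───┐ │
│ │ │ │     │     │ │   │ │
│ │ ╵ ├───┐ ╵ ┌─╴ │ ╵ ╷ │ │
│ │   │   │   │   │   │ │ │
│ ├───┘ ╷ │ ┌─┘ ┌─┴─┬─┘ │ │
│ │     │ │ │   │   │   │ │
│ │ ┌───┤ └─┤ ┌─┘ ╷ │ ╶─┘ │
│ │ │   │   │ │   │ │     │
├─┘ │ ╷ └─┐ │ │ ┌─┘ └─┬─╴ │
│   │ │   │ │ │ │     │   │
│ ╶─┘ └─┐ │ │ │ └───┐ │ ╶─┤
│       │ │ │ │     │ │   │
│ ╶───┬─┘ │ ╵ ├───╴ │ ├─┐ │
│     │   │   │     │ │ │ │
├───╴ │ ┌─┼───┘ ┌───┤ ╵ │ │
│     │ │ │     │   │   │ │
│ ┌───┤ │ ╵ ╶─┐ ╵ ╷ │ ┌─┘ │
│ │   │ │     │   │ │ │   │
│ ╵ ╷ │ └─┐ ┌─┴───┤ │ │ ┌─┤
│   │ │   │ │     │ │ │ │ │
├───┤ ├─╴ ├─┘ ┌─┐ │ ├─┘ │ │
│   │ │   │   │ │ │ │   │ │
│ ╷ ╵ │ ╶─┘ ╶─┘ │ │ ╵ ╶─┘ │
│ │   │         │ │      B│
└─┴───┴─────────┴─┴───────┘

Counting cells with exactly 2 passages:
Total corridor cells: 144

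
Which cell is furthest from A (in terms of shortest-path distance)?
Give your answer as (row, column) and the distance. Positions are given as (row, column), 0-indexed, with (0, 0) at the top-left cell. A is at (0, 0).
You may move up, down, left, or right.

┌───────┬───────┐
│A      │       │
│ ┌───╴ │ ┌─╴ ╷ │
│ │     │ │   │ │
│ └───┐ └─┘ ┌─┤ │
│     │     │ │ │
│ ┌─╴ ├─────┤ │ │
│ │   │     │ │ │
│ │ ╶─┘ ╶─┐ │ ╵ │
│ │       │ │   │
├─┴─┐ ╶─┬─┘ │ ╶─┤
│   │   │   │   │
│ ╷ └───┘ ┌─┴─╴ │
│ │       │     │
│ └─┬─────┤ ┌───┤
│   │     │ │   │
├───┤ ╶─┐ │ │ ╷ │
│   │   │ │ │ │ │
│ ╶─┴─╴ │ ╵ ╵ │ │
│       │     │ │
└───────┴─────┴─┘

Computing BFS distances from A to all cells:
Furthest cell: (8, 1)
Distance: 37 steps

Path from A to the furthest cell:

┌───────┬───────┐
│A → → ↓│    ↱ ↓│
│ ┌───╴ │ ┌─╴ ╷ │
│ │    ↓│ │↱ ↑│↓│
│ └───┐ └─┘ ┌─┤ │
│     │↳ → ↑│ │↓│
│ ┌─╴ ├─────┤ │ │
│ │   │     │ │↓│
│ │ ╶─┘ ╶─┐ │ ╵ │
│ │       │ │↓ ↲│
├─┴─┐ ╶─┬─┘ │ ╶─┤
│   │   │   │↳ ↓│
│ ╷ └───┘ ┌─┴─╴ │
│ │       │↓ ← ↲│
│ └─┬─────┤ ┌───┤
│   │↓ ← ↰│↓│   │
├───┤ ╶─┐ │ │ ╷ │
│↱ B│↳ ↓│↑│↓│ │ │
│ ╶─┴─╴ │ ╵ ╵ │ │
│↑ ← ← ↲│↑ ↲  │ │
└───────┴─────┴─┘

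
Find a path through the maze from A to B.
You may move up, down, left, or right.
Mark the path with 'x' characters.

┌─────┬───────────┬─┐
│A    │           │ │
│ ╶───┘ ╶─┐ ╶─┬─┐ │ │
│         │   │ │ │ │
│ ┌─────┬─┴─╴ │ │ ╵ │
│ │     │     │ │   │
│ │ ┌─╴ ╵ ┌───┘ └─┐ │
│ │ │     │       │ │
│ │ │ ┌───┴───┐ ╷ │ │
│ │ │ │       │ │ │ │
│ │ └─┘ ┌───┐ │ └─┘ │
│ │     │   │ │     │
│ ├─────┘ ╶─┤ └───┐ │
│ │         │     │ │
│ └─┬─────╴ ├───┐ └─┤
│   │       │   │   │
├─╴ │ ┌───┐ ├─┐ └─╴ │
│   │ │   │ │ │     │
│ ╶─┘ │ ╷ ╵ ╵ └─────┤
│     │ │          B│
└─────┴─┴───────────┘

Finding the shortest path through the maze:
Path length: 24 steps
Directions: down → down → down → down → down → down → down → right → down → left → down → right → right → up → up → right → right → right → down → down → right → right → right → right

Solution:

┌─────┬───────────┬─┐
│A    │           │ │
│ ╶───┘ ╶─┐ ╶─┬─┐ │ │
│x        │   │ │ │ │
│ ┌─────┬─┴─╴ │ │ ╵ │
│x│     │     │ │   │
│ │ ┌─╴ ╵ ┌───┘ └─┐ │
│x│ │     │       │ │
│ │ │ ┌───┴───┐ ╷ │ │
│x│ │ │       │ │ │ │
│ │ └─┘ ┌───┐ │ └─┘ │
│x│     │   │ │     │
│ ├─────┘ ╶─┤ └───┐ │
│x│         │     │ │
│ └─┬─────╴ ├───┐ └─┤
│x x│x x x x│   │   │
├─╴ │ ┌───┐ ├─┐ └─╴ │
│x x│x│   │x│ │     │
│ ╶─┘ │ ╷ ╵ ╵ └─────┤
│x x x│ │  x x x x B│
└─────┴─┴───────────┘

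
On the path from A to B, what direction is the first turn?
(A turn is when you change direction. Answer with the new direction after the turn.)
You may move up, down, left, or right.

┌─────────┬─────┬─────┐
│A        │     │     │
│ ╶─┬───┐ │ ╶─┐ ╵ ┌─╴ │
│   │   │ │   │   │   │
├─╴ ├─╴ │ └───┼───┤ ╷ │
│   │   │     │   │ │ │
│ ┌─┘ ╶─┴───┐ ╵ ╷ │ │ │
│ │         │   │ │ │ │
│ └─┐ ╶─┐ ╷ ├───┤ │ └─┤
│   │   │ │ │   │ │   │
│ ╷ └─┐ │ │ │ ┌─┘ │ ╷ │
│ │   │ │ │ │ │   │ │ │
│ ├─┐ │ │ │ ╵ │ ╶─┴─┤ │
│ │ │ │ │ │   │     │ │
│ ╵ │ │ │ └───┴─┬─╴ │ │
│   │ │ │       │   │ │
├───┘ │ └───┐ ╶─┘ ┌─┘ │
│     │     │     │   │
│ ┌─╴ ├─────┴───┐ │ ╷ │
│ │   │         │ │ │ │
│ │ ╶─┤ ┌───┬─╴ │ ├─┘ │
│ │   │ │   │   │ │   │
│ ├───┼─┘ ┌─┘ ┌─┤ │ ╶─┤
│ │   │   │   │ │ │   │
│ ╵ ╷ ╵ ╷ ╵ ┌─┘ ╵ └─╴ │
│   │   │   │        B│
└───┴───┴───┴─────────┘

Directions: right, right, right, right, down, down, right, right, down, right, up, right, down, down, down, left, down, right, right, down, left, down, down, down, down, down, right, right
First turn direction: down

Solution:

┌─────────┬─────┬─────┐
│A → → → ↓│     │     │
│ ╶─┬───┐ │ ╶─┐ ╵ ┌─╴ │
│   │   │↓│   │   │   │
├─╴ ├─╴ │ └───┼───┤ ╷ │
│   │   │↳ → ↓│↱ ↓│ │ │
│ ┌─┘ ╶─┴───┐ ╵ ╷ │ │ │
│ │         │↳ ↑│↓│ │ │
│ └─┐ ╶─┐ ╷ ├───┤ │ └─┤
│   │   │ │ │   │↓│   │
│ ╷ └─┐ │ │ │ ┌─┘ │ ╷ │
│ │   │ │ │ │ │↓ ↲│ │ │
│ ├─┐ │ │ │ ╵ │ ╶─┴─┤ │
│ │ │ │ │ │   │↳ → ↓│ │
│ ╵ │ │ │ └───┴─┬─╴ │ │
│   │ │ │       │↓ ↲│ │
├───┘ │ └───┐ ╶─┘ ┌─┘ │
│     │     │    ↓│   │
│ ┌─╴ ├─────┴───┐ │ ╷ │
│ │   │         │↓│ │ │
│ │ ╶─┤ ┌───┬─╴ │ ├─┘ │
│ │   │ │   │   │↓│   │
│ ├───┼─┘ ┌─┘ ┌─┤ │ ╶─┤
│ │   │   │   │ │↓│   │
│ ╵ ╷ ╵ ╷ ╵ ┌─┘ ╵ └─╴ │
│   │   │   │    ↳ → B│
└───┴───┴───┴─────────┘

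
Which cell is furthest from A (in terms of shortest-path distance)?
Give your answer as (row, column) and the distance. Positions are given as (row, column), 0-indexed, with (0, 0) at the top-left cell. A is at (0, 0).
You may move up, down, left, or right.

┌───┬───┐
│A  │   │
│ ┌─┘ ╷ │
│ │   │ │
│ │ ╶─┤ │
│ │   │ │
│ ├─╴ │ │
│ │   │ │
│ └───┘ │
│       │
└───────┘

Computing BFS distances from A to all cells:
Furthest cell: (3, 1)
Distance: 18 steps

Path from A to the furthest cell:

┌───┬───┐
│A  │↓ ↰│
│ ┌─┘ ╷ │
│↓│↓ ↲│↑│
│ │ ╶─┤ │
│↓│↳ ↓│↑│
│ ├─╴ │ │
│↓│B ↲│↑│
│ └───┘ │
│↳ → → ↑│
└───────┘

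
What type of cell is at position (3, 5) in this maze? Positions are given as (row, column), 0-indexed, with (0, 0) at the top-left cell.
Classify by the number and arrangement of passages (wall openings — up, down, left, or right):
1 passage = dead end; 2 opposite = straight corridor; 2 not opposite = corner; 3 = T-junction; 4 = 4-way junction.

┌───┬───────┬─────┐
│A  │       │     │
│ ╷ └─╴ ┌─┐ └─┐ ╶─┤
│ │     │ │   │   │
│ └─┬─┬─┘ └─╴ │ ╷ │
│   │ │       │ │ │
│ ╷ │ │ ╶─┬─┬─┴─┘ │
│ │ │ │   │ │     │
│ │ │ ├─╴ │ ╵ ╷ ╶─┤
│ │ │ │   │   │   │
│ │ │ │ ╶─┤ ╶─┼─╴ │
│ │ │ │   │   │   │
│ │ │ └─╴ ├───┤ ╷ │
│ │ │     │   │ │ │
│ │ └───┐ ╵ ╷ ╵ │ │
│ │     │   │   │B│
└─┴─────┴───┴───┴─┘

Checking cell at (3, 5):
Number of passages: 1
Cell type: dead end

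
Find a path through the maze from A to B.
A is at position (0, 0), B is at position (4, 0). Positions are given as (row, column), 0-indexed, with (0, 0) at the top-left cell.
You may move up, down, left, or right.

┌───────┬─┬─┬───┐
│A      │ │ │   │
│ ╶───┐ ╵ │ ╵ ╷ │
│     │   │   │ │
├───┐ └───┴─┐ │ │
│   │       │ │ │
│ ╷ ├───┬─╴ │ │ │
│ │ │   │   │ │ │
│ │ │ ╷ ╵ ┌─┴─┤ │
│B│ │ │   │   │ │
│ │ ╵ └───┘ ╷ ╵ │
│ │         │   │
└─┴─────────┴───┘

Finding the shortest path from (0, 0) to (4, 0):
Path length: 22 steps
Directions: down → right → right → down → right → right → right → down → left → down → left → up → left → down → down → left → up → up → up → left → down → down

Solution:

┌───────┬─┬─┬───┐
│A      │ │ │   │
│ ╶───┐ ╵ │ ╵ ╷ │
│↳ → ↓│   │   │ │
├───┐ └───┴─┐ │ │
│↓ ↰│↳ → → ↓│ │ │
│ ╷ ├───┬─╴ │ │ │
│↓│↑│↓ ↰│↓ ↲│ │ │
│ │ │ ╷ ╵ ┌─┴─┤ │
│B│↑│↓│↑ ↲│   │ │
│ │ ╵ └───┘ ╷ ╵ │
│ │↑ ↲      │   │
└─┴─────────┴───┘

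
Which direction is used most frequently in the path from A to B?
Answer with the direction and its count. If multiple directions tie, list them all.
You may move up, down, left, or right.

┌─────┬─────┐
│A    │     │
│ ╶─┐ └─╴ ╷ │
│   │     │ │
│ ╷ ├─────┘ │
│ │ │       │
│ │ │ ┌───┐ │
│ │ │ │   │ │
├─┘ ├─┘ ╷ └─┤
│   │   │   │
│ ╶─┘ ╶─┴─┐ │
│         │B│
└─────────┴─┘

Directions: down, right, down, down, down, left, down, right, right, up, right, up, right, down, right, down
Counts: {'down': 7, 'right': 6, 'left': 1, 'up': 2}
Most common: down (7 times)

Solution:

┌─────┬─────┐
│A    │     │
│ ╶─┐ └─╴ ╷ │
│↳ ↓│     │ │
│ ╷ ├─────┘ │
│ │↓│       │
│ │ │ ┌───┐ │
│ │↓│ │↱ ↓│ │
├─┘ ├─┘ ╷ └─┤
│↓ ↲│↱ ↑│↳ ↓│
│ ╶─┘ ╶─┴─┐ │
│↳ → ↑    │B│
└─────────┴─┘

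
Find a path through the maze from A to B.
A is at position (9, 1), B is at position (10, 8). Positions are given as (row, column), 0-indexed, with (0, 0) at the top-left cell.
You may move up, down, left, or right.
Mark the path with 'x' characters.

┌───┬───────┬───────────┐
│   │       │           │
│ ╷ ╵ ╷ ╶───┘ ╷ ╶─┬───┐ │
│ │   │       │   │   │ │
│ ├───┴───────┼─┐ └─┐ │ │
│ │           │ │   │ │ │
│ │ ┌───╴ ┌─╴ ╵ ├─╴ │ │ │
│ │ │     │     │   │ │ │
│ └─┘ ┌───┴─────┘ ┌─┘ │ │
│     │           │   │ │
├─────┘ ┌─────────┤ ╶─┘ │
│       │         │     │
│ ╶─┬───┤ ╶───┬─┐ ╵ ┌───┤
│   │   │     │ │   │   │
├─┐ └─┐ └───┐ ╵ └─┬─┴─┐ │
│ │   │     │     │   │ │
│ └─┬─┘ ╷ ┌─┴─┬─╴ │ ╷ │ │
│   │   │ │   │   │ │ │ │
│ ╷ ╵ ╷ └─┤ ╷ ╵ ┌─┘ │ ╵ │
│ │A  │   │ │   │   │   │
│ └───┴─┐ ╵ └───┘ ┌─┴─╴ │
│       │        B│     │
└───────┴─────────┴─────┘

Finding the shortest path from (9, 1) to (10, 8):
Path length: 10 steps
Directions: right → up → right → down → right → down → right → right → right → right

Solution:

┌───┬───────┬───────────┐
│   │       │           │
│ ╷ ╵ ╷ ╶───┘ ╷ ╶─┬───┐ │
│ │   │       │   │   │ │
│ ├───┴───────┼─┐ └─┐ │ │
│ │           │ │   │ │ │
│ │ ┌───╴ ┌─╴ ╵ ├─╴ │ │ │
│ │ │     │     │   │ │ │
│ └─┘ ┌───┴─────┘ ┌─┘ │ │
│     │           │   │ │
├─────┘ ┌─────────┤ ╶─┘ │
│       │         │     │
│ ╶─┬───┤ ╶───┬─┐ ╵ ┌───┤
│   │   │     │ │   │   │
├─┐ └─┐ └───┐ ╵ └─┬─┴─┐ │
│ │   │     │     │   │ │
│ └─┬─┘ ╷ ┌─┴─┬─╴ │ ╷ │ │
│   │x x│ │   │   │ │ │ │
│ ╷ ╵ ╷ └─┤ ╷ ╵ ┌─┘ │ ╵ │
│ │A x│x x│ │   │   │   │
│ └───┴─┐ ╵ └───┘ ┌─┴─╴ │
│       │x x x x B│     │
└───────┴─────────┴─────┘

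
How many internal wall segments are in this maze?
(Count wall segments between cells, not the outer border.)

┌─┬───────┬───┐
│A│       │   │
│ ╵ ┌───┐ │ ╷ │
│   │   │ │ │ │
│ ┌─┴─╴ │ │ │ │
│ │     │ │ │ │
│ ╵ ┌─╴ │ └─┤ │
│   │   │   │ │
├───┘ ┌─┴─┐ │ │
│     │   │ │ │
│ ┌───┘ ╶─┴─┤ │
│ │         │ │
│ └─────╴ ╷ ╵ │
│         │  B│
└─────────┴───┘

Counting internal wall segments:
Total internal walls: 36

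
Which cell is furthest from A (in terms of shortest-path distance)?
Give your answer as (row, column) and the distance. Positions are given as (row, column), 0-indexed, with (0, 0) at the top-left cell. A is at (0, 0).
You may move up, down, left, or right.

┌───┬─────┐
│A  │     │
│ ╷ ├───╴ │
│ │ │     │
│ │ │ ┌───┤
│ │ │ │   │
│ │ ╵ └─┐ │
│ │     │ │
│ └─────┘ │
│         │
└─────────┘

Computing BFS distances from A to all cells:
Furthest cell: (0, 2)
Distance: 12 steps

Path from A to the furthest cell:

┌───┬─────┐
│A ↓│B ← ↰│
│ ╷ ├───╴ │
│ │↓│↱ → ↑│
│ │ │ ┌───┤
│ │↓│↑│   │
│ │ ╵ └─┐ │
│ │↳ ↑  │ │
│ └─────┘ │
│         │
└─────────┘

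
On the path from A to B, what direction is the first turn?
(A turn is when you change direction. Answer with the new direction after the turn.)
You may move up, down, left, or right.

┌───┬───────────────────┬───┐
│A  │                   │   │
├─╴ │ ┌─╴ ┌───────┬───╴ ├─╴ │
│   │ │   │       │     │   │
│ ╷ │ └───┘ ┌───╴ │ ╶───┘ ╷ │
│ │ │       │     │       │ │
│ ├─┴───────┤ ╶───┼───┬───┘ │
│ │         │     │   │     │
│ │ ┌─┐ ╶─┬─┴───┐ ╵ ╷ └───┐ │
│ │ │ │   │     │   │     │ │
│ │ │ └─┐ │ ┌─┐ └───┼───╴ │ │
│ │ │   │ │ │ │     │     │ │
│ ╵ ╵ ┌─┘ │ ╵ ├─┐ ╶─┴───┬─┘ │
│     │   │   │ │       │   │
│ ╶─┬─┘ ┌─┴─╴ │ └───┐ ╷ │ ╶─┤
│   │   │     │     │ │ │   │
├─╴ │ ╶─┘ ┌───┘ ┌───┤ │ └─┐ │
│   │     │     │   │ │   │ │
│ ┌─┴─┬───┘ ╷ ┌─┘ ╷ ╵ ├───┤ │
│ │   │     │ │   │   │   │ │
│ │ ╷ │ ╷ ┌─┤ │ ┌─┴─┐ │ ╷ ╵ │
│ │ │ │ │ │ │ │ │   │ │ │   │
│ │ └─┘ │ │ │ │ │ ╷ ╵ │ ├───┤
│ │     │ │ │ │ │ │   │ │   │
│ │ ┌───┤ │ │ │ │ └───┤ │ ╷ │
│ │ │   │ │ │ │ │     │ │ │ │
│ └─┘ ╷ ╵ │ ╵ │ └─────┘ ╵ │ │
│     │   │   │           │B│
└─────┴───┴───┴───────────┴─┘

Directions: right, down, left, down, down, down, down, down, right, up, up, up, right, right, down, right, down, down, left, down, left, down, right, right, up, right, right, up, left, up, up, right, right, down, right, down, right, right, down, down, down, left, up, left, down, left, down, down, down, down, right, right, right, right, right, up, up, right, down, down
First turn direction: down

Solution:

┌───┬───────────────────┬───┐
│A ↓│                   │   │
├─╴ │ ┌─╴ ┌───────┬───╴ ├─╴ │
│↓ ↲│ │   │       │     │   │
│ ╷ │ └───┘ ┌───╴ │ ╶───┘ ╷ │
│↓│ │       │     │       │ │
│ ├─┴───────┤ ╶───┼───┬───┘ │
│↓│↱ → ↓    │     │   │     │
│ │ ┌─┐ ╶─┬─┴───┐ ╵ ╷ └───┐ │
│↓│↑│ │↳ ↓│↱ → ↓│   │     │ │
│ │ │ └─┐ │ ┌─┐ └───┼───╴ │ │
│↓│↑│   │↓│↑│ │↳ ↓  │     │ │
│ ╵ ╵ ┌─┘ │ ╵ ├─┐ ╶─┴───┬─┘ │
│↳ ↑  │↓ ↲│↑ ↰│ │↳ → ↓  │   │
│ ╶─┬─┘ ┌─┴─╴ │ └───┐ ╷ │ ╶─┤
│   │↓ ↲│↱ → ↑│     │↓│ │   │
├─╴ │ ╶─┘ ┌───┘ ┌───┤ │ └─┐ │
│   │↳ → ↑│     │↓ ↰│↓│   │ │
│ ┌─┴─┬───┘ ╷ ┌─┘ ╷ ╵ ├───┤ │
│ │   │     │ │↓ ↲│↑ ↲│   │ │
│ │ ╷ │ ╷ ┌─┤ │ ┌─┴─┐ │ ╷ ╵ │
│ │ │ │ │ │ │ │↓│   │ │ │   │
│ │ └─┘ │ │ │ │ │ ╷ ╵ │ ├───┤
│ │     │ │ │ │↓│ │   │ │↱ ↓│
│ │ ┌───┤ │ │ │ │ └───┤ │ ╷ │
│ │ │   │ │ │ │↓│     │ │↑│↓│
│ └─┘ ╷ ╵ │ ╵ │ └─────┘ ╵ │ │
│     │   │   │↳ → → → → ↑│B│
└─────┴───┴───┴───────────┴─┘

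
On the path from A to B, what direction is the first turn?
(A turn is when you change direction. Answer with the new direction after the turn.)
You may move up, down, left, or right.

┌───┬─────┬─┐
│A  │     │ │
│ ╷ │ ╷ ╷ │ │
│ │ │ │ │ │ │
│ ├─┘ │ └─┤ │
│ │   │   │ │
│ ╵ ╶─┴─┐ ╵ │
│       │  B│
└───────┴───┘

Directions: down, down, down, right, up, right, up, up, right, down, down, right, down, right
First turn direction: right

Solution:

┌───┬─────┬─┐
│A  │↱ ↓  │ │
│ ╷ │ ╷ ╷ │ │
│↓│ │↑│↓│ │ │
│ ├─┘ │ └─┤ │
│↓│↱ ↑│↳ ↓│ │
│ ╵ ╶─┴─┐ ╵ │
│↳ ↑    │↳ B│
└───────┴───┘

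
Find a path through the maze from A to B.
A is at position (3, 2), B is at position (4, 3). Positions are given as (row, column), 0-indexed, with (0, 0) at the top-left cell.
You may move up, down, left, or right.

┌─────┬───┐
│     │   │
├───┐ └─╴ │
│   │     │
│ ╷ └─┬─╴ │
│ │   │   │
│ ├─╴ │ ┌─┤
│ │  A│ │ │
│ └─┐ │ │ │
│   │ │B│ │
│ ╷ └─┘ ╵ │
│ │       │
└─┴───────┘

Finding the shortest path from (3, 2) to (4, 3):
Path length: 12 steps
Directions: up → left → up → left → down → down → down → right → down → right → right → up

Solution:

┌─────┬───┐
│     │   │
├───┐ └─╴ │
│↓ ↰│     │
│ ╷ └─┬─╴ │
│↓│↑ ↰│   │
│ ├─╴ │ ┌─┤
│↓│  A│ │ │
│ └─┐ │ │ │
│↳ ↓│ │B│ │
│ ╷ └─┘ ╵ │
│ │↳ → ↑  │
└─┴───────┘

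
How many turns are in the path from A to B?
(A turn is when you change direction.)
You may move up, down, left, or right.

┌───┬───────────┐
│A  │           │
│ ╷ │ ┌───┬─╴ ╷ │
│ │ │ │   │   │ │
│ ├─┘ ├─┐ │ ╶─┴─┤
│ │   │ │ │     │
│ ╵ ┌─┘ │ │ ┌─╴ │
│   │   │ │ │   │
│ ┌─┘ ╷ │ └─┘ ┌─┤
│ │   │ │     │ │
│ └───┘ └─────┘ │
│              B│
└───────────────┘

Directions: down, down, down, down, down, right, right, right, right, right, right, right
Number of turns: 1

Solution:

┌───┬───────────┐
│A  │           │
│ ╷ │ ┌───┬─╴ ╷ │
│↓│ │ │   │   │ │
│ ├─┘ ├─┐ │ ╶─┴─┤
│↓│   │ │ │     │
│ ╵ ┌─┘ │ │ ┌─╴ │
│↓  │   │ │ │   │
│ ┌─┘ ╷ │ └─┘ ┌─┤
│↓│   │ │     │ │
│ └───┘ └─────┘ │
│↳ → → → → → → B│
└───────────────┘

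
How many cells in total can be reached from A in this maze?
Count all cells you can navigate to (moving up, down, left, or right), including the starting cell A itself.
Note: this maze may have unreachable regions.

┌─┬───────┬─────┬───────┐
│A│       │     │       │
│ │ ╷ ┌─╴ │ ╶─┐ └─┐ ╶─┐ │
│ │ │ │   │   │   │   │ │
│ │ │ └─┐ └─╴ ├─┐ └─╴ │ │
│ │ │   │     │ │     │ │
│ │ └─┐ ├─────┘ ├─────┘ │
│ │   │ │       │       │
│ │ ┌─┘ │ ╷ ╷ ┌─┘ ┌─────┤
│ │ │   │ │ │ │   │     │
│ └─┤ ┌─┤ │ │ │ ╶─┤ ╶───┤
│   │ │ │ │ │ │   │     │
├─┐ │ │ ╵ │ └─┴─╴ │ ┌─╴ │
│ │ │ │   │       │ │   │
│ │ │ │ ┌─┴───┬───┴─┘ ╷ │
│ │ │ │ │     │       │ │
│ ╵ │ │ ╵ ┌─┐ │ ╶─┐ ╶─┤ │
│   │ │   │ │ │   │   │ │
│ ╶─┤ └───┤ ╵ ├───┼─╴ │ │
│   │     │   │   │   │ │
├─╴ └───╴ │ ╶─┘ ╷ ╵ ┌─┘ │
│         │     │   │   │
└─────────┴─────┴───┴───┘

Using BFS/flood-fill to find all reachable cells from A:
Maze size: 11 × 12 = 132 total cells
All cells are reachable — the maze is fully connected.
Reachable cells: 132

Reachable region (· marks reachable cells):

┌─┬───────┬─────┬───────┐
│A│· · · ·│· · ·│· · · ·│
│ │ ╷ ┌─╴ │ ╶─┐ └─┐ ╶─┐ │
│·│·│·│· ·│· ·│· ·│· ·│·│
│ │ │ └─┐ └─╴ ├─┐ └─╴ │ │
│·│·│· ·│· · ·│·│· · ·│·│
│ │ └─┐ ├─────┘ ├─────┘ │
│·│· ·│·│· · · ·│· · · ·│
│ │ ┌─┘ │ ╷ ╷ ┌─┘ ┌─────┤
│·│·│· ·│·│·│·│· ·│· · ·│
│ └─┤ ┌─┤ │ │ │ ╶─┤ ╶───┤
│· ·│·│·│·│·│·│· ·│· · ·│
├─┐ │ │ ╵ │ └─┴─╴ │ ┌─╴ │
│·│·│·│· ·│· · · ·│·│· ·│
│ │ │ │ ┌─┴───┬───┴─┘ ╷ │
│·│·│·│·│· · ·│· · · ·│·│
│ ╵ │ │ ╵ ┌─┐ │ ╶─┐ ╶─┤ │
│· ·│·│· ·│·│·│· ·│· ·│·│
│ ╶─┤ └───┤ ╵ ├───┼─╴ │ │
│· ·│· · ·│· ·│· ·│· ·│·│
├─╴ └───╴ │ ╶─┘ ╷ ╵ ┌─┘ │
│· · · · ·│· · ·│· ·│· ·│
└─────────┴─────┴───┴───┘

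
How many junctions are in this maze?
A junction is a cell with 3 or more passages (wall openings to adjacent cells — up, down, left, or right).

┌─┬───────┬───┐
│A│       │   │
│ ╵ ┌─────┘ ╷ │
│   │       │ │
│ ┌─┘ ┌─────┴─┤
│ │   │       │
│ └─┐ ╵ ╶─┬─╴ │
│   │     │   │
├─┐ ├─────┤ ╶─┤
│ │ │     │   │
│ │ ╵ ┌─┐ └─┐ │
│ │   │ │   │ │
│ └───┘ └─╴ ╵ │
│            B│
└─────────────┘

Checking each cell for number of passages:

Junctions found (3+ passages):
  (1, 0): 3 passages
  (2, 2): 3 passages
  (3, 3): 3 passages
  (6, 3): 3 passages
  (6, 5): 3 passages
Total junctions: 5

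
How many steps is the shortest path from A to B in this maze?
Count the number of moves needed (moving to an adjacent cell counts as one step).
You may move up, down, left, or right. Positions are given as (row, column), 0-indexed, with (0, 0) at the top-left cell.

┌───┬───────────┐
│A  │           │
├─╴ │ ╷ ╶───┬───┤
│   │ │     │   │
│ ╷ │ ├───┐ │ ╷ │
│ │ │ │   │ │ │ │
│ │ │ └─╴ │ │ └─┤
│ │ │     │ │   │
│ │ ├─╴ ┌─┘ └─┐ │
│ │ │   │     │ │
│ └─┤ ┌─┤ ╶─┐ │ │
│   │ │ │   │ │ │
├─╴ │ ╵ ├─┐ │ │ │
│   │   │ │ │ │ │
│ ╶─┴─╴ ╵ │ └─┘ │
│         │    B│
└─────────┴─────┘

Using BFS to find shortest path:
Start: (0, 0), End: (7, 7)
Path found:
(0,0) → (0,1) → (1,1) → (1,0) → (2,0) → (3,0) → (4,0) → (5,0) → (5,1) → (6,1) → (6,0) → (7,0) → (7,1) → (7,2) → (7,3) → (6,3) → (6,2) → (5,2) → (4,2) → (4,3) → (3,3) → (3,2) → (2,2) → (1,2) → (0,2) → (0,3) → (1,3) → (1,4) → (1,5) → (2,5) → (3,5) → (4,5) → (4,4) → (5,4) → (5,5) → (6,5) → (7,5) → (7,6) → (7,7)
Number of steps: 38

Solution:

┌───┬───────────┐
│A ↓│↱ ↓        │
├─╴ │ ╷ ╶───┬───┤
│↓ ↲│↑│↳ → ↓│   │
│ ╷ │ ├───┐ │ ╷ │
│↓│ │↑│   │↓│ │ │
│ │ │ └─╴ │ │ └─┤
│↓│ │↑ ↰  │↓│   │
│ │ ├─╴ ┌─┘ └─┐ │
│↓│ │↱ ↑│↓ ↲  │ │
│ └─┤ ┌─┤ ╶─┐ │ │
│↳ ↓│↑│ │↳ ↓│ │ │
├─╴ │ ╵ ├─┐ │ │ │
│↓ ↲│↑ ↰│ │↓│ │ │
│ ╶─┴─╴ ╵ │ └─┘ │
│↳ → → ↑  │↳ → B│
└─────────┴─────┘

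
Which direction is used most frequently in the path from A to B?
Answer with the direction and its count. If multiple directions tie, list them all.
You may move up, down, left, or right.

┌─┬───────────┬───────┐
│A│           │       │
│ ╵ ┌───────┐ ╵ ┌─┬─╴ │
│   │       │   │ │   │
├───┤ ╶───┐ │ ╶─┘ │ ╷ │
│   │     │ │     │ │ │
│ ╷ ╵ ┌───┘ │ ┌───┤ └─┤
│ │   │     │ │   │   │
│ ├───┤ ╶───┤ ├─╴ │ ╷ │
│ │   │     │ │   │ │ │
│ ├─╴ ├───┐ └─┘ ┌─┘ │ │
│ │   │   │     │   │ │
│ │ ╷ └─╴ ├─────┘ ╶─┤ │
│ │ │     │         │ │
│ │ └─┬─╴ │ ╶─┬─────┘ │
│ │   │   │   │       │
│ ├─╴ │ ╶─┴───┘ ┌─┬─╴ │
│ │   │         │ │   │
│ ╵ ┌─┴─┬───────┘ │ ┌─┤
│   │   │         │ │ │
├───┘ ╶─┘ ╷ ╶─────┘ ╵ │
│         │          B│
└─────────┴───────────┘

Directions: down, right, up, right, right, right, right, right, down, right, up, right, right, right, down, left, down, down, right, down, down, down, down, down, left, down, down, right
Counts: {'down': 12, 'right': 12, 'up': 2, 'left': 2}
Most common: down and right (tied at 12 times each)

Solution:

┌─┬───────────┬───────┐
│A│↱ → → → → ↓│↱ → → ↓│
│ ╵ ┌───────┐ ╵ ┌─┬─╴ │
│↳ ↑│       │↳ ↑│ │↓ ↲│
├───┤ ╶───┐ │ ╶─┘ │ ╷ │
│   │     │ │     │↓│ │
│ ╷ ╵ ┌───┘ │ ┌───┤ └─┤
│ │   │     │ │   │↳ ↓│
│ ├───┤ ╶───┤ ├─╴ │ ╷ │
│ │   │     │ │   │ │↓│
│ ├─╴ ├───┐ └─┘ ┌─┘ │ │
│ │   │   │     │   │↓│
│ │ ╷ └─╴ ├─────┘ ╶─┤ │
│ │ │     │         │↓│
│ │ └─┬─╴ │ ╶─┬─────┘ │
│ │   │   │   │      ↓│
│ ├─╴ │ ╶─┴───┘ ┌─┬─╴ │
│ │   │         │ │↓ ↲│
│ ╵ ┌─┴─┬───────┘ │ ┌─┤
│   │   │         │↓│ │
├───┘ ╶─┘ ╷ ╶─────┘ ╵ │
│         │        ↳ B│
└─────────┴───────────┘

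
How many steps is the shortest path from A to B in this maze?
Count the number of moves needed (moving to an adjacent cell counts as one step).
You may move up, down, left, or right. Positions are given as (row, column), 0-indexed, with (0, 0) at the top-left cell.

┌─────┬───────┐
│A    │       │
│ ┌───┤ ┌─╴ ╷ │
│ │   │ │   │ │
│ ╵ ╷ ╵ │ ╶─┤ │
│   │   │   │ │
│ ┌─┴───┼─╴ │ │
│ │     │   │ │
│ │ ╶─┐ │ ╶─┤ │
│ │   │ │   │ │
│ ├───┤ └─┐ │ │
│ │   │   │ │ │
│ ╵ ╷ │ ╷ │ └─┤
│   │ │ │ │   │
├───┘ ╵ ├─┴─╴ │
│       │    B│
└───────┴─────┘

Using BFS to find shortest path:
Start: (0, 0), End: (7, 6)
Path found:
(0,0) → (1,0) → (2,0) → (2,1) → (1,1) → (1,2) → (2,2) → (2,3) → (1,3) → (0,3) → (0,4) → (0,5) → (1,5) → (1,4) → (2,4) → (2,5) → (3,5) → (3,4) → (4,4) → (4,5) → (5,5) → (6,5) → (6,6) → (7,6)
Number of steps: 23

Solution:

┌─────┬───────┐
│A    │↱ → ↓  │
│ ┌───┤ ┌─╴ ╷ │
│↓│↱ ↓│↑│↓ ↲│ │
│ ╵ ╷ ╵ │ ╶─┤ │
│↳ ↑│↳ ↑│↳ ↓│ │
│ ┌─┴───┼─╴ │ │
│ │     │↓ ↲│ │
│ │ ╶─┐ │ ╶─┤ │
│ │   │ │↳ ↓│ │
│ ├───┤ └─┐ │ │
│ │   │   │↓│ │
│ ╵ ╷ │ ╷ │ └─┤
│   │ │ │ │↳ ↓│
├───┘ ╵ ├─┴─╴ │
│       │    B│
└───────┴─────┘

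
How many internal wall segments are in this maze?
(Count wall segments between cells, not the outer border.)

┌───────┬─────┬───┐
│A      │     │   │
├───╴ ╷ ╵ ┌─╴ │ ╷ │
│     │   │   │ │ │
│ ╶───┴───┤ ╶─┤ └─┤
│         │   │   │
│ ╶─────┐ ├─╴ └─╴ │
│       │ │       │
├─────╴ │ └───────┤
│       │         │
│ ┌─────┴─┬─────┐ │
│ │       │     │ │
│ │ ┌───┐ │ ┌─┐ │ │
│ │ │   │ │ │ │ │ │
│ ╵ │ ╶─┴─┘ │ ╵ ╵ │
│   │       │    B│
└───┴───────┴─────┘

Counting internal wall segments:
Total internal walls: 56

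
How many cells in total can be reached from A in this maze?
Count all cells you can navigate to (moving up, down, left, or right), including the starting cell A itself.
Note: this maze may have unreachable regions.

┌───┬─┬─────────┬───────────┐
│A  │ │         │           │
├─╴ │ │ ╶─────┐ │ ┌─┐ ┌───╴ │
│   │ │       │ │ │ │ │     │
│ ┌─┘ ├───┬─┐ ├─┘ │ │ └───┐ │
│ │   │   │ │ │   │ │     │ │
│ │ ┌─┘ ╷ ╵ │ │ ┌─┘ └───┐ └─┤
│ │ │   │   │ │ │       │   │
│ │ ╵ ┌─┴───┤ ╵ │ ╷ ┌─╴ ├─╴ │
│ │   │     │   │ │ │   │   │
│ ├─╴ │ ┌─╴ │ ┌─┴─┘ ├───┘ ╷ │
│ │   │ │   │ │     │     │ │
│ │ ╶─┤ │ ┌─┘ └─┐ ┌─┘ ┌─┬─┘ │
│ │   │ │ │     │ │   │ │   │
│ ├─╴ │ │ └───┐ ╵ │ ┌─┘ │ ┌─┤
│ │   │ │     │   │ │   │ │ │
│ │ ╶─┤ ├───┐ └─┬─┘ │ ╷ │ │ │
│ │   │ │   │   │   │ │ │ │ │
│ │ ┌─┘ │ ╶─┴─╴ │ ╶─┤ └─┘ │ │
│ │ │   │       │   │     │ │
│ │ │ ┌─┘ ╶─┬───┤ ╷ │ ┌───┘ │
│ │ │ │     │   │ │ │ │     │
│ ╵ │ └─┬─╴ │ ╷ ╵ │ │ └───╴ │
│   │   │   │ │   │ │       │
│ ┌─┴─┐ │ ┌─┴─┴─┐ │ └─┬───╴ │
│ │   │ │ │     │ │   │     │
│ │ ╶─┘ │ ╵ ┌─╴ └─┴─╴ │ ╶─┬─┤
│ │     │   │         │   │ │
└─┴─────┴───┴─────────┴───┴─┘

Using BFS/flood-fill to find all reachable cells from A:
Maze size: 14 × 14 = 196 total cells
155 cell(s) are walled off and cannot be reached from A.
Reachable cells: 41

Reachable region (· marks reachable cells):

┌───┬─┬─────────┬───────────┐
│A ·│·│         │           │
├─╴ │ │ ╶─────┐ │ ┌─┐ ┌───╴ │
│· ·│·│       │ │ │ │ │     │
│ ┌─┘ ├───┬─┐ ├─┘ │ │ └───┐ │
│·│· ·│· ·│·│ │   │ │     │ │
│ │ ┌─┘ ╷ ╵ │ │ ┌─┘ └───┐ └─┤
│·│·│· ·│· ·│ │ │       │   │
│ │ ╵ ┌─┴───┤ ╵ │ ╷ ┌─╴ ├─╴ │
│·│· ·│     │   │ │ │   │   │
│ ├─╴ │ ┌─╴ │ ┌─┴─┘ ├───┘ ╷ │
│·│· ·│ │   │ │     │     │ │
│ │ ╶─┤ │ ┌─┘ └─┐ ┌─┘ ┌─┬─┘ │
│·│· ·│ │ │     │ │   │ │   │
│ ├─╴ │ │ └───┐ ╵ │ ┌─┘ │ ┌─┤
│·│· ·│ │     │   │ │   │ │ │
│ │ ╶─┤ ├───┐ └─┬─┘ │ ╷ │ │ │
│·│· ·│ │   │   │   │ │ │ │ │
│ │ ┌─┘ │ ╶─┴─╴ │ ╶─┤ └─┘ │ │
│·│·│   │       │   │     │ │
│ │ │ ┌─┘ ╶─┬───┤ ╷ │ ┌───┘ │
│·│·│ │     │   │ │ │ │     │
│ ╵ │ └─┬─╴ │ ╷ ╵ │ │ └───╴ │
│· ·│   │   │ │   │ │       │
│ ┌─┴─┐ │ ┌─┴─┴─┐ │ └─┬───╴ │
│·│   │ │ │     │ │   │     │
│ │ ╶─┘ │ ╵ ┌─╴ └─┴─╴ │ ╶─┬─┤
│·│     │   │         │   │ │
└─┴─────┴───┴─────────┴───┴─┘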